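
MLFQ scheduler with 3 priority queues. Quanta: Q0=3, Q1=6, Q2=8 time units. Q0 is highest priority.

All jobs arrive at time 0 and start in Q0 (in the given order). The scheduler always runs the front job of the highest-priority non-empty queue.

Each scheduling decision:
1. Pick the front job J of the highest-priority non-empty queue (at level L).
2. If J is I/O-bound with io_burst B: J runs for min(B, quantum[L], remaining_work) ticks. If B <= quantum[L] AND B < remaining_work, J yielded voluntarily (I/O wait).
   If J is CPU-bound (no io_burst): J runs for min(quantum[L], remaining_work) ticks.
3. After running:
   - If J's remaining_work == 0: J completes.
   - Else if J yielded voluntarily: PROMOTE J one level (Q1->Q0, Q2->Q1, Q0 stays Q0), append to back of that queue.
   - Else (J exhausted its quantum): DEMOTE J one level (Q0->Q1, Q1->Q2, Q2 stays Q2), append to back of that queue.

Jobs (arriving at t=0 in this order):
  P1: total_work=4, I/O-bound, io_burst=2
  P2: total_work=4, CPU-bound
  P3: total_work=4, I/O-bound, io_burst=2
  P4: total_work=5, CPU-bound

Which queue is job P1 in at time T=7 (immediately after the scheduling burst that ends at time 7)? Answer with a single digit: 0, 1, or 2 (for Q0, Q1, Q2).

t=0-2: P1@Q0 runs 2, rem=2, I/O yield, promote→Q0. Q0=[P2,P3,P4,P1] Q1=[] Q2=[]
t=2-5: P2@Q0 runs 3, rem=1, quantum used, demote→Q1. Q0=[P3,P4,P1] Q1=[P2] Q2=[]
t=5-7: P3@Q0 runs 2, rem=2, I/O yield, promote→Q0. Q0=[P4,P1,P3] Q1=[P2] Q2=[]
t=7-10: P4@Q0 runs 3, rem=2, quantum used, demote→Q1. Q0=[P1,P3] Q1=[P2,P4] Q2=[]
t=10-12: P1@Q0 runs 2, rem=0, completes. Q0=[P3] Q1=[P2,P4] Q2=[]
t=12-14: P3@Q0 runs 2, rem=0, completes. Q0=[] Q1=[P2,P4] Q2=[]
t=14-15: P2@Q1 runs 1, rem=0, completes. Q0=[] Q1=[P4] Q2=[]
t=15-17: P4@Q1 runs 2, rem=0, completes. Q0=[] Q1=[] Q2=[]

Answer: 0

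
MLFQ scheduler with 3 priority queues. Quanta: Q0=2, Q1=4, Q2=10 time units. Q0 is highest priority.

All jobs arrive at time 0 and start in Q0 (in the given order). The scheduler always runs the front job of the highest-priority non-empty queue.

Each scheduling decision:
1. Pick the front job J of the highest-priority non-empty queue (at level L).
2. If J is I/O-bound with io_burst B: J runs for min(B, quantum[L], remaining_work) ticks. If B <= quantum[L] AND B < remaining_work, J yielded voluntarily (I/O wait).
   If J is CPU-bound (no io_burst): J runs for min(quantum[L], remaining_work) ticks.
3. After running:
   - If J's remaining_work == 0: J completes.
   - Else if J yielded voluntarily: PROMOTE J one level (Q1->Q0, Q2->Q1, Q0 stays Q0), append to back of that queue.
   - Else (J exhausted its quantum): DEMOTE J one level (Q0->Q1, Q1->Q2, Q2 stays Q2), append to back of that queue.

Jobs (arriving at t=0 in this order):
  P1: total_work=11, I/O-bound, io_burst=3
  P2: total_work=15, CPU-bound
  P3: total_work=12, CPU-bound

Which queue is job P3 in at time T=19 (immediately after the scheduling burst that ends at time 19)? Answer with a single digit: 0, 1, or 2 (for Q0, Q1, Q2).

Answer: 2

Derivation:
t=0-2: P1@Q0 runs 2, rem=9, quantum used, demote→Q1. Q0=[P2,P3] Q1=[P1] Q2=[]
t=2-4: P2@Q0 runs 2, rem=13, quantum used, demote→Q1. Q0=[P3] Q1=[P1,P2] Q2=[]
t=4-6: P3@Q0 runs 2, rem=10, quantum used, demote→Q1. Q0=[] Q1=[P1,P2,P3] Q2=[]
t=6-9: P1@Q1 runs 3, rem=6, I/O yield, promote→Q0. Q0=[P1] Q1=[P2,P3] Q2=[]
t=9-11: P1@Q0 runs 2, rem=4, quantum used, demote→Q1. Q0=[] Q1=[P2,P3,P1] Q2=[]
t=11-15: P2@Q1 runs 4, rem=9, quantum used, demote→Q2. Q0=[] Q1=[P3,P1] Q2=[P2]
t=15-19: P3@Q1 runs 4, rem=6, quantum used, demote→Q2. Q0=[] Q1=[P1] Q2=[P2,P3]
t=19-22: P1@Q1 runs 3, rem=1, I/O yield, promote→Q0. Q0=[P1] Q1=[] Q2=[P2,P3]
t=22-23: P1@Q0 runs 1, rem=0, completes. Q0=[] Q1=[] Q2=[P2,P3]
t=23-32: P2@Q2 runs 9, rem=0, completes. Q0=[] Q1=[] Q2=[P3]
t=32-38: P3@Q2 runs 6, rem=0, completes. Q0=[] Q1=[] Q2=[]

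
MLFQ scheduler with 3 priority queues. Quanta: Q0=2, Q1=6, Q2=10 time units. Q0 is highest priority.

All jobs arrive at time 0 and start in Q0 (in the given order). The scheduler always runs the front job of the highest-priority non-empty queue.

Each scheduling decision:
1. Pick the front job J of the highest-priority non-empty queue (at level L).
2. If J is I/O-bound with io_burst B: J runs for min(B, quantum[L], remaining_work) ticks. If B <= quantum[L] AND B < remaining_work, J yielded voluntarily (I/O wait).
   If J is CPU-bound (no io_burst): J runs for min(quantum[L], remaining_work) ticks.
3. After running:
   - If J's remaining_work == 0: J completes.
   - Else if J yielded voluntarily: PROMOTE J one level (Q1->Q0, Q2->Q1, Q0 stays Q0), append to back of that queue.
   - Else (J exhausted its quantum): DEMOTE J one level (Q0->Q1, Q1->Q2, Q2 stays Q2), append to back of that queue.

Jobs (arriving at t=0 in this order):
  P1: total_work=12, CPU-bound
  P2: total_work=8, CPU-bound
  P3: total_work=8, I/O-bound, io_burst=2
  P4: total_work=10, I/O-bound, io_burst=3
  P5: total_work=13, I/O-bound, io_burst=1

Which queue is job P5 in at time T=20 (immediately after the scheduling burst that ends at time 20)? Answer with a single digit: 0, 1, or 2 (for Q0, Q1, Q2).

t=0-2: P1@Q0 runs 2, rem=10, quantum used, demote→Q1. Q0=[P2,P3,P4,P5] Q1=[P1] Q2=[]
t=2-4: P2@Q0 runs 2, rem=6, quantum used, demote→Q1. Q0=[P3,P4,P5] Q1=[P1,P2] Q2=[]
t=4-6: P3@Q0 runs 2, rem=6, I/O yield, promote→Q0. Q0=[P4,P5,P3] Q1=[P1,P2] Q2=[]
t=6-8: P4@Q0 runs 2, rem=8, quantum used, demote→Q1. Q0=[P5,P3] Q1=[P1,P2,P4] Q2=[]
t=8-9: P5@Q0 runs 1, rem=12, I/O yield, promote→Q0. Q0=[P3,P5] Q1=[P1,P2,P4] Q2=[]
t=9-11: P3@Q0 runs 2, rem=4, I/O yield, promote→Q0. Q0=[P5,P3] Q1=[P1,P2,P4] Q2=[]
t=11-12: P5@Q0 runs 1, rem=11, I/O yield, promote→Q0. Q0=[P3,P5] Q1=[P1,P2,P4] Q2=[]
t=12-14: P3@Q0 runs 2, rem=2, I/O yield, promote→Q0. Q0=[P5,P3] Q1=[P1,P2,P4] Q2=[]
t=14-15: P5@Q0 runs 1, rem=10, I/O yield, promote→Q0. Q0=[P3,P5] Q1=[P1,P2,P4] Q2=[]
t=15-17: P3@Q0 runs 2, rem=0, completes. Q0=[P5] Q1=[P1,P2,P4] Q2=[]
t=17-18: P5@Q0 runs 1, rem=9, I/O yield, promote→Q0. Q0=[P5] Q1=[P1,P2,P4] Q2=[]
t=18-19: P5@Q0 runs 1, rem=8, I/O yield, promote→Q0. Q0=[P5] Q1=[P1,P2,P4] Q2=[]
t=19-20: P5@Q0 runs 1, rem=7, I/O yield, promote→Q0. Q0=[P5] Q1=[P1,P2,P4] Q2=[]
t=20-21: P5@Q0 runs 1, rem=6, I/O yield, promote→Q0. Q0=[P5] Q1=[P1,P2,P4] Q2=[]
t=21-22: P5@Q0 runs 1, rem=5, I/O yield, promote→Q0. Q0=[P5] Q1=[P1,P2,P4] Q2=[]
t=22-23: P5@Q0 runs 1, rem=4, I/O yield, promote→Q0. Q0=[P5] Q1=[P1,P2,P4] Q2=[]
t=23-24: P5@Q0 runs 1, rem=3, I/O yield, promote→Q0. Q0=[P5] Q1=[P1,P2,P4] Q2=[]
t=24-25: P5@Q0 runs 1, rem=2, I/O yield, promote→Q0. Q0=[P5] Q1=[P1,P2,P4] Q2=[]
t=25-26: P5@Q0 runs 1, rem=1, I/O yield, promote→Q0. Q0=[P5] Q1=[P1,P2,P4] Q2=[]
t=26-27: P5@Q0 runs 1, rem=0, completes. Q0=[] Q1=[P1,P2,P4] Q2=[]
t=27-33: P1@Q1 runs 6, rem=4, quantum used, demote→Q2. Q0=[] Q1=[P2,P4] Q2=[P1]
t=33-39: P2@Q1 runs 6, rem=0, completes. Q0=[] Q1=[P4] Q2=[P1]
t=39-42: P4@Q1 runs 3, rem=5, I/O yield, promote→Q0. Q0=[P4] Q1=[] Q2=[P1]
t=42-44: P4@Q0 runs 2, rem=3, quantum used, demote→Q1. Q0=[] Q1=[P4] Q2=[P1]
t=44-47: P4@Q1 runs 3, rem=0, completes. Q0=[] Q1=[] Q2=[P1]
t=47-51: P1@Q2 runs 4, rem=0, completes. Q0=[] Q1=[] Q2=[]

Answer: 0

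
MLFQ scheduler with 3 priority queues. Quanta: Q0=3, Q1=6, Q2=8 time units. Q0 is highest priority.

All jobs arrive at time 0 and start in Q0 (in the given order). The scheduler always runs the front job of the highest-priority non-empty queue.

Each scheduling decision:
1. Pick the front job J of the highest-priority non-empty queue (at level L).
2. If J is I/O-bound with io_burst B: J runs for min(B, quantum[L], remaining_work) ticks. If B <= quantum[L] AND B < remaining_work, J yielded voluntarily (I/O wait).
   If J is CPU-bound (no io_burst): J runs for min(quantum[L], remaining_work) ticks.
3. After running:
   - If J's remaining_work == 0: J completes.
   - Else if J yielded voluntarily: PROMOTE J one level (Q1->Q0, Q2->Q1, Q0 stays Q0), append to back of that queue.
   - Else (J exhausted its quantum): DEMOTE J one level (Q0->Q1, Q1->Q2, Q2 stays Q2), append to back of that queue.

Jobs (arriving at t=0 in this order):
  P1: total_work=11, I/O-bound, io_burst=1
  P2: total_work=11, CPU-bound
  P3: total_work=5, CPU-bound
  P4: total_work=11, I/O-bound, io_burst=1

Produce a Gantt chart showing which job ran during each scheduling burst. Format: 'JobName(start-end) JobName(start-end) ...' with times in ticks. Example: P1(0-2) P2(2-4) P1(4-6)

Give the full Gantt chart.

t=0-1: P1@Q0 runs 1, rem=10, I/O yield, promote→Q0. Q0=[P2,P3,P4,P1] Q1=[] Q2=[]
t=1-4: P2@Q0 runs 3, rem=8, quantum used, demote→Q1. Q0=[P3,P4,P1] Q1=[P2] Q2=[]
t=4-7: P3@Q0 runs 3, rem=2, quantum used, demote→Q1. Q0=[P4,P1] Q1=[P2,P3] Q2=[]
t=7-8: P4@Q0 runs 1, rem=10, I/O yield, promote→Q0. Q0=[P1,P4] Q1=[P2,P3] Q2=[]
t=8-9: P1@Q0 runs 1, rem=9, I/O yield, promote→Q0. Q0=[P4,P1] Q1=[P2,P3] Q2=[]
t=9-10: P4@Q0 runs 1, rem=9, I/O yield, promote→Q0. Q0=[P1,P4] Q1=[P2,P3] Q2=[]
t=10-11: P1@Q0 runs 1, rem=8, I/O yield, promote→Q0. Q0=[P4,P1] Q1=[P2,P3] Q2=[]
t=11-12: P4@Q0 runs 1, rem=8, I/O yield, promote→Q0. Q0=[P1,P4] Q1=[P2,P3] Q2=[]
t=12-13: P1@Q0 runs 1, rem=7, I/O yield, promote→Q0. Q0=[P4,P1] Q1=[P2,P3] Q2=[]
t=13-14: P4@Q0 runs 1, rem=7, I/O yield, promote→Q0. Q0=[P1,P4] Q1=[P2,P3] Q2=[]
t=14-15: P1@Q0 runs 1, rem=6, I/O yield, promote→Q0. Q0=[P4,P1] Q1=[P2,P3] Q2=[]
t=15-16: P4@Q0 runs 1, rem=6, I/O yield, promote→Q0. Q0=[P1,P4] Q1=[P2,P3] Q2=[]
t=16-17: P1@Q0 runs 1, rem=5, I/O yield, promote→Q0. Q0=[P4,P1] Q1=[P2,P3] Q2=[]
t=17-18: P4@Q0 runs 1, rem=5, I/O yield, promote→Q0. Q0=[P1,P4] Q1=[P2,P3] Q2=[]
t=18-19: P1@Q0 runs 1, rem=4, I/O yield, promote→Q0. Q0=[P4,P1] Q1=[P2,P3] Q2=[]
t=19-20: P4@Q0 runs 1, rem=4, I/O yield, promote→Q0. Q0=[P1,P4] Q1=[P2,P3] Q2=[]
t=20-21: P1@Q0 runs 1, rem=3, I/O yield, promote→Q0. Q0=[P4,P1] Q1=[P2,P3] Q2=[]
t=21-22: P4@Q0 runs 1, rem=3, I/O yield, promote→Q0. Q0=[P1,P4] Q1=[P2,P3] Q2=[]
t=22-23: P1@Q0 runs 1, rem=2, I/O yield, promote→Q0. Q0=[P4,P1] Q1=[P2,P3] Q2=[]
t=23-24: P4@Q0 runs 1, rem=2, I/O yield, promote→Q0. Q0=[P1,P4] Q1=[P2,P3] Q2=[]
t=24-25: P1@Q0 runs 1, rem=1, I/O yield, promote→Q0. Q0=[P4,P1] Q1=[P2,P3] Q2=[]
t=25-26: P4@Q0 runs 1, rem=1, I/O yield, promote→Q0. Q0=[P1,P4] Q1=[P2,P3] Q2=[]
t=26-27: P1@Q0 runs 1, rem=0, completes. Q0=[P4] Q1=[P2,P3] Q2=[]
t=27-28: P4@Q0 runs 1, rem=0, completes. Q0=[] Q1=[P2,P3] Q2=[]
t=28-34: P2@Q1 runs 6, rem=2, quantum used, demote→Q2. Q0=[] Q1=[P3] Q2=[P2]
t=34-36: P3@Q1 runs 2, rem=0, completes. Q0=[] Q1=[] Q2=[P2]
t=36-38: P2@Q2 runs 2, rem=0, completes. Q0=[] Q1=[] Q2=[]

Answer: P1(0-1) P2(1-4) P3(4-7) P4(7-8) P1(8-9) P4(9-10) P1(10-11) P4(11-12) P1(12-13) P4(13-14) P1(14-15) P4(15-16) P1(16-17) P4(17-18) P1(18-19) P4(19-20) P1(20-21) P4(21-22) P1(22-23) P4(23-24) P1(24-25) P4(25-26) P1(26-27) P4(27-28) P2(28-34) P3(34-36) P2(36-38)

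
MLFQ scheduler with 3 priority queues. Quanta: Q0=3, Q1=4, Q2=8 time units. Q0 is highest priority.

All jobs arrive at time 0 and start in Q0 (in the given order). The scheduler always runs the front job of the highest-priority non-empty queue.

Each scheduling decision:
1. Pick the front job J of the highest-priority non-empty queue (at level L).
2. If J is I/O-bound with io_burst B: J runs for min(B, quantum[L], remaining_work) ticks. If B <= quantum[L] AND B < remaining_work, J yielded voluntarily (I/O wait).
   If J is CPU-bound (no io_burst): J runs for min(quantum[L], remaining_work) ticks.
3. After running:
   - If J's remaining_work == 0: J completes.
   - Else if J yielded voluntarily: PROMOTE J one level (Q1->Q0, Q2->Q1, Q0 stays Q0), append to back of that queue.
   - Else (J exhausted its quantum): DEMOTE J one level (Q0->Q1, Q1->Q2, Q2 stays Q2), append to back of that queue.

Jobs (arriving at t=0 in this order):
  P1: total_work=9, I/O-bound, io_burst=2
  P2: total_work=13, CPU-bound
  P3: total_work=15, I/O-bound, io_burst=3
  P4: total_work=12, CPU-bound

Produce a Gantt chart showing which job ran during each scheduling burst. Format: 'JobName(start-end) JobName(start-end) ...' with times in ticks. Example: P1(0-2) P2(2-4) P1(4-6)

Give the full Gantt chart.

Answer: P1(0-2) P2(2-5) P3(5-8) P4(8-11) P1(11-13) P3(13-16) P1(16-18) P3(18-21) P1(21-23) P3(23-26) P1(26-27) P3(27-30) P2(30-34) P4(34-38) P2(38-44) P4(44-49)

Derivation:
t=0-2: P1@Q0 runs 2, rem=7, I/O yield, promote→Q0. Q0=[P2,P3,P4,P1] Q1=[] Q2=[]
t=2-5: P2@Q0 runs 3, rem=10, quantum used, demote→Q1. Q0=[P3,P4,P1] Q1=[P2] Q2=[]
t=5-8: P3@Q0 runs 3, rem=12, I/O yield, promote→Q0. Q0=[P4,P1,P3] Q1=[P2] Q2=[]
t=8-11: P4@Q0 runs 3, rem=9, quantum used, demote→Q1. Q0=[P1,P3] Q1=[P2,P4] Q2=[]
t=11-13: P1@Q0 runs 2, rem=5, I/O yield, promote→Q0. Q0=[P3,P1] Q1=[P2,P4] Q2=[]
t=13-16: P3@Q0 runs 3, rem=9, I/O yield, promote→Q0. Q0=[P1,P3] Q1=[P2,P4] Q2=[]
t=16-18: P1@Q0 runs 2, rem=3, I/O yield, promote→Q0. Q0=[P3,P1] Q1=[P2,P4] Q2=[]
t=18-21: P3@Q0 runs 3, rem=6, I/O yield, promote→Q0. Q0=[P1,P3] Q1=[P2,P4] Q2=[]
t=21-23: P1@Q0 runs 2, rem=1, I/O yield, promote→Q0. Q0=[P3,P1] Q1=[P2,P4] Q2=[]
t=23-26: P3@Q0 runs 3, rem=3, I/O yield, promote→Q0. Q0=[P1,P3] Q1=[P2,P4] Q2=[]
t=26-27: P1@Q0 runs 1, rem=0, completes. Q0=[P3] Q1=[P2,P4] Q2=[]
t=27-30: P3@Q0 runs 3, rem=0, completes. Q0=[] Q1=[P2,P4] Q2=[]
t=30-34: P2@Q1 runs 4, rem=6, quantum used, demote→Q2. Q0=[] Q1=[P4] Q2=[P2]
t=34-38: P4@Q1 runs 4, rem=5, quantum used, demote→Q2. Q0=[] Q1=[] Q2=[P2,P4]
t=38-44: P2@Q2 runs 6, rem=0, completes. Q0=[] Q1=[] Q2=[P4]
t=44-49: P4@Q2 runs 5, rem=0, completes. Q0=[] Q1=[] Q2=[]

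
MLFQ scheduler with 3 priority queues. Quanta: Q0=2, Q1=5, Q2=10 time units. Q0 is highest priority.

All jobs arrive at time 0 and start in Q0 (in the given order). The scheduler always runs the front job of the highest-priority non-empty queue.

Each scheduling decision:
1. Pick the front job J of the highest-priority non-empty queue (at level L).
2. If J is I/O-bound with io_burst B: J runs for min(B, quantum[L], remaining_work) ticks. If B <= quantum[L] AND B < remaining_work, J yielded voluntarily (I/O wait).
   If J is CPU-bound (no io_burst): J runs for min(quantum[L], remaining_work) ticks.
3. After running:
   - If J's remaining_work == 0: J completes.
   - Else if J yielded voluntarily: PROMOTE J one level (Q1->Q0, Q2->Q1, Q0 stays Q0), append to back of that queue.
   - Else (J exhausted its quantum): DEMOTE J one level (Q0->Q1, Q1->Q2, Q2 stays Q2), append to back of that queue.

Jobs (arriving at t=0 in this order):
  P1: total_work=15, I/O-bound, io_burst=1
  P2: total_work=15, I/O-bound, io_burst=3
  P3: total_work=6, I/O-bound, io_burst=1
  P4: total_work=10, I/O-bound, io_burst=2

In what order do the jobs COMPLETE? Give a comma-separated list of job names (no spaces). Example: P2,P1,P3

t=0-1: P1@Q0 runs 1, rem=14, I/O yield, promote→Q0. Q0=[P2,P3,P4,P1] Q1=[] Q2=[]
t=1-3: P2@Q0 runs 2, rem=13, quantum used, demote→Q1. Q0=[P3,P4,P1] Q1=[P2] Q2=[]
t=3-4: P3@Q0 runs 1, rem=5, I/O yield, promote→Q0. Q0=[P4,P1,P3] Q1=[P2] Q2=[]
t=4-6: P4@Q0 runs 2, rem=8, I/O yield, promote→Q0. Q0=[P1,P3,P4] Q1=[P2] Q2=[]
t=6-7: P1@Q0 runs 1, rem=13, I/O yield, promote→Q0. Q0=[P3,P4,P1] Q1=[P2] Q2=[]
t=7-8: P3@Q0 runs 1, rem=4, I/O yield, promote→Q0. Q0=[P4,P1,P3] Q1=[P2] Q2=[]
t=8-10: P4@Q0 runs 2, rem=6, I/O yield, promote→Q0. Q0=[P1,P3,P4] Q1=[P2] Q2=[]
t=10-11: P1@Q0 runs 1, rem=12, I/O yield, promote→Q0. Q0=[P3,P4,P1] Q1=[P2] Q2=[]
t=11-12: P3@Q0 runs 1, rem=3, I/O yield, promote→Q0. Q0=[P4,P1,P3] Q1=[P2] Q2=[]
t=12-14: P4@Q0 runs 2, rem=4, I/O yield, promote→Q0. Q0=[P1,P3,P4] Q1=[P2] Q2=[]
t=14-15: P1@Q0 runs 1, rem=11, I/O yield, promote→Q0. Q0=[P3,P4,P1] Q1=[P2] Q2=[]
t=15-16: P3@Q0 runs 1, rem=2, I/O yield, promote→Q0. Q0=[P4,P1,P3] Q1=[P2] Q2=[]
t=16-18: P4@Q0 runs 2, rem=2, I/O yield, promote→Q0. Q0=[P1,P3,P4] Q1=[P2] Q2=[]
t=18-19: P1@Q0 runs 1, rem=10, I/O yield, promote→Q0. Q0=[P3,P4,P1] Q1=[P2] Q2=[]
t=19-20: P3@Q0 runs 1, rem=1, I/O yield, promote→Q0. Q0=[P4,P1,P3] Q1=[P2] Q2=[]
t=20-22: P4@Q0 runs 2, rem=0, completes. Q0=[P1,P3] Q1=[P2] Q2=[]
t=22-23: P1@Q0 runs 1, rem=9, I/O yield, promote→Q0. Q0=[P3,P1] Q1=[P2] Q2=[]
t=23-24: P3@Q0 runs 1, rem=0, completes. Q0=[P1] Q1=[P2] Q2=[]
t=24-25: P1@Q0 runs 1, rem=8, I/O yield, promote→Q0. Q0=[P1] Q1=[P2] Q2=[]
t=25-26: P1@Q0 runs 1, rem=7, I/O yield, promote→Q0. Q0=[P1] Q1=[P2] Q2=[]
t=26-27: P1@Q0 runs 1, rem=6, I/O yield, promote→Q0. Q0=[P1] Q1=[P2] Q2=[]
t=27-28: P1@Q0 runs 1, rem=5, I/O yield, promote→Q0. Q0=[P1] Q1=[P2] Q2=[]
t=28-29: P1@Q0 runs 1, rem=4, I/O yield, promote→Q0. Q0=[P1] Q1=[P2] Q2=[]
t=29-30: P1@Q0 runs 1, rem=3, I/O yield, promote→Q0. Q0=[P1] Q1=[P2] Q2=[]
t=30-31: P1@Q0 runs 1, rem=2, I/O yield, promote→Q0. Q0=[P1] Q1=[P2] Q2=[]
t=31-32: P1@Q0 runs 1, rem=1, I/O yield, promote→Q0. Q0=[P1] Q1=[P2] Q2=[]
t=32-33: P1@Q0 runs 1, rem=0, completes. Q0=[] Q1=[P2] Q2=[]
t=33-36: P2@Q1 runs 3, rem=10, I/O yield, promote→Q0. Q0=[P2] Q1=[] Q2=[]
t=36-38: P2@Q0 runs 2, rem=8, quantum used, demote→Q1. Q0=[] Q1=[P2] Q2=[]
t=38-41: P2@Q1 runs 3, rem=5, I/O yield, promote→Q0. Q0=[P2] Q1=[] Q2=[]
t=41-43: P2@Q0 runs 2, rem=3, quantum used, demote→Q1. Q0=[] Q1=[P2] Q2=[]
t=43-46: P2@Q1 runs 3, rem=0, completes. Q0=[] Q1=[] Q2=[]

Answer: P4,P3,P1,P2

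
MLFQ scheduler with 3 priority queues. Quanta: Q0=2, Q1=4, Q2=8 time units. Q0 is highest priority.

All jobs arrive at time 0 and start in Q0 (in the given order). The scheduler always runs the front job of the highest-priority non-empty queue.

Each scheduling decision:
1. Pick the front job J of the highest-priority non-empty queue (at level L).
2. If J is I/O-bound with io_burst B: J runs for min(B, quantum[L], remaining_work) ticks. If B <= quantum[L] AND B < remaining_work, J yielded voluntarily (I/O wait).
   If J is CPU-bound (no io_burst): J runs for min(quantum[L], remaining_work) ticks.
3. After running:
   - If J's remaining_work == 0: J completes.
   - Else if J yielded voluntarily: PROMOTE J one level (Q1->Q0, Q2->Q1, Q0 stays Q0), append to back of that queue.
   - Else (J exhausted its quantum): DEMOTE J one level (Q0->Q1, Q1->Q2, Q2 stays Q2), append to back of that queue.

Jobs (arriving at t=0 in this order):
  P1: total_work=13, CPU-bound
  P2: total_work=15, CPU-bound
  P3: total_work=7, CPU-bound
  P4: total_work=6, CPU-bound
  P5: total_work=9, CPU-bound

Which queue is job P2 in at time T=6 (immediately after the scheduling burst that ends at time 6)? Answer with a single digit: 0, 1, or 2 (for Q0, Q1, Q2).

t=0-2: P1@Q0 runs 2, rem=11, quantum used, demote→Q1. Q0=[P2,P3,P4,P5] Q1=[P1] Q2=[]
t=2-4: P2@Q0 runs 2, rem=13, quantum used, demote→Q1. Q0=[P3,P4,P5] Q1=[P1,P2] Q2=[]
t=4-6: P3@Q0 runs 2, rem=5, quantum used, demote→Q1. Q0=[P4,P5] Q1=[P1,P2,P3] Q2=[]
t=6-8: P4@Q0 runs 2, rem=4, quantum used, demote→Q1. Q0=[P5] Q1=[P1,P2,P3,P4] Q2=[]
t=8-10: P5@Q0 runs 2, rem=7, quantum used, demote→Q1. Q0=[] Q1=[P1,P2,P3,P4,P5] Q2=[]
t=10-14: P1@Q1 runs 4, rem=7, quantum used, demote→Q2. Q0=[] Q1=[P2,P3,P4,P5] Q2=[P1]
t=14-18: P2@Q1 runs 4, rem=9, quantum used, demote→Q2. Q0=[] Q1=[P3,P4,P5] Q2=[P1,P2]
t=18-22: P3@Q1 runs 4, rem=1, quantum used, demote→Q2. Q0=[] Q1=[P4,P5] Q2=[P1,P2,P3]
t=22-26: P4@Q1 runs 4, rem=0, completes. Q0=[] Q1=[P5] Q2=[P1,P2,P3]
t=26-30: P5@Q1 runs 4, rem=3, quantum used, demote→Q2. Q0=[] Q1=[] Q2=[P1,P2,P3,P5]
t=30-37: P1@Q2 runs 7, rem=0, completes. Q0=[] Q1=[] Q2=[P2,P3,P5]
t=37-45: P2@Q2 runs 8, rem=1, quantum used, demote→Q2. Q0=[] Q1=[] Q2=[P3,P5,P2]
t=45-46: P3@Q2 runs 1, rem=0, completes. Q0=[] Q1=[] Q2=[P5,P2]
t=46-49: P5@Q2 runs 3, rem=0, completes. Q0=[] Q1=[] Q2=[P2]
t=49-50: P2@Q2 runs 1, rem=0, completes. Q0=[] Q1=[] Q2=[]

Answer: 1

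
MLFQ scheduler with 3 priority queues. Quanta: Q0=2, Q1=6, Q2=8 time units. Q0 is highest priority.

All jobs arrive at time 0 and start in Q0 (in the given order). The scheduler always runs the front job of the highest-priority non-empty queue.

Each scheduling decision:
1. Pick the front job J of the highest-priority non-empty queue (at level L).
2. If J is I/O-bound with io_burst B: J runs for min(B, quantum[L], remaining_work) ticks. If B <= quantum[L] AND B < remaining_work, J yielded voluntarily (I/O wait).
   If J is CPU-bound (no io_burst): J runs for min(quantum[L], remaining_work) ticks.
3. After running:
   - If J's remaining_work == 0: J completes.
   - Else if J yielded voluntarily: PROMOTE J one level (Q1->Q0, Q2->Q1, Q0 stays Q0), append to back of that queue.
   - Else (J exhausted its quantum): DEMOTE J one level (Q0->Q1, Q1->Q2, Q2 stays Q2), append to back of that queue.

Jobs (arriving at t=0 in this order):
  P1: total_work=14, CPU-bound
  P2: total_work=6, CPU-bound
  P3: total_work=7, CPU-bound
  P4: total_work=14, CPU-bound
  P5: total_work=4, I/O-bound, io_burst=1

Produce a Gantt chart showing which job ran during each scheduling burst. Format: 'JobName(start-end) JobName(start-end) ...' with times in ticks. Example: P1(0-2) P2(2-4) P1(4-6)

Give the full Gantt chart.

t=0-2: P1@Q0 runs 2, rem=12, quantum used, demote→Q1. Q0=[P2,P3,P4,P5] Q1=[P1] Q2=[]
t=2-4: P2@Q0 runs 2, rem=4, quantum used, demote→Q1. Q0=[P3,P4,P5] Q1=[P1,P2] Q2=[]
t=4-6: P3@Q0 runs 2, rem=5, quantum used, demote→Q1. Q0=[P4,P5] Q1=[P1,P2,P3] Q2=[]
t=6-8: P4@Q0 runs 2, rem=12, quantum used, demote→Q1. Q0=[P5] Q1=[P1,P2,P3,P4] Q2=[]
t=8-9: P5@Q0 runs 1, rem=3, I/O yield, promote→Q0. Q0=[P5] Q1=[P1,P2,P3,P4] Q2=[]
t=9-10: P5@Q0 runs 1, rem=2, I/O yield, promote→Q0. Q0=[P5] Q1=[P1,P2,P3,P4] Q2=[]
t=10-11: P5@Q0 runs 1, rem=1, I/O yield, promote→Q0. Q0=[P5] Q1=[P1,P2,P3,P4] Q2=[]
t=11-12: P5@Q0 runs 1, rem=0, completes. Q0=[] Q1=[P1,P2,P3,P4] Q2=[]
t=12-18: P1@Q1 runs 6, rem=6, quantum used, demote→Q2. Q0=[] Q1=[P2,P3,P4] Q2=[P1]
t=18-22: P2@Q1 runs 4, rem=0, completes. Q0=[] Q1=[P3,P4] Q2=[P1]
t=22-27: P3@Q1 runs 5, rem=0, completes. Q0=[] Q1=[P4] Q2=[P1]
t=27-33: P4@Q1 runs 6, rem=6, quantum used, demote→Q2. Q0=[] Q1=[] Q2=[P1,P4]
t=33-39: P1@Q2 runs 6, rem=0, completes. Q0=[] Q1=[] Q2=[P4]
t=39-45: P4@Q2 runs 6, rem=0, completes. Q0=[] Q1=[] Q2=[]

Answer: P1(0-2) P2(2-4) P3(4-6) P4(6-8) P5(8-9) P5(9-10) P5(10-11) P5(11-12) P1(12-18) P2(18-22) P3(22-27) P4(27-33) P1(33-39) P4(39-45)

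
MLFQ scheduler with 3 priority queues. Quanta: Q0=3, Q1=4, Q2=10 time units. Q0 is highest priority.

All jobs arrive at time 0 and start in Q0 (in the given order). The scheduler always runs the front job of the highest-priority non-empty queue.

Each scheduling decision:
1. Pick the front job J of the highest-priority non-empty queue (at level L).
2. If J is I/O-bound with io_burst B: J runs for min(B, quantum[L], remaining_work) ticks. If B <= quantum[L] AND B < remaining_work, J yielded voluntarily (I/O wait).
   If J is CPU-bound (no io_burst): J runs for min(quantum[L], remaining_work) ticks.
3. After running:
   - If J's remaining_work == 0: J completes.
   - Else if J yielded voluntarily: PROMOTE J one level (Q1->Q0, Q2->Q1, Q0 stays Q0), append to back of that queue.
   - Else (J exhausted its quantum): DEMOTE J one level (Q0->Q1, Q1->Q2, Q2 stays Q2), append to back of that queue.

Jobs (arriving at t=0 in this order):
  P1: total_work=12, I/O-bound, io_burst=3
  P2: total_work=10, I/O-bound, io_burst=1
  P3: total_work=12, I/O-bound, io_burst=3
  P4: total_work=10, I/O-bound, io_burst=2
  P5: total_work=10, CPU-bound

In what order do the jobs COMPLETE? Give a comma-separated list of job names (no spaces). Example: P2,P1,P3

t=0-3: P1@Q0 runs 3, rem=9, I/O yield, promote→Q0. Q0=[P2,P3,P4,P5,P1] Q1=[] Q2=[]
t=3-4: P2@Q0 runs 1, rem=9, I/O yield, promote→Q0. Q0=[P3,P4,P5,P1,P2] Q1=[] Q2=[]
t=4-7: P3@Q0 runs 3, rem=9, I/O yield, promote→Q0. Q0=[P4,P5,P1,P2,P3] Q1=[] Q2=[]
t=7-9: P4@Q0 runs 2, rem=8, I/O yield, promote→Q0. Q0=[P5,P1,P2,P3,P4] Q1=[] Q2=[]
t=9-12: P5@Q0 runs 3, rem=7, quantum used, demote→Q1. Q0=[P1,P2,P3,P4] Q1=[P5] Q2=[]
t=12-15: P1@Q0 runs 3, rem=6, I/O yield, promote→Q0. Q0=[P2,P3,P4,P1] Q1=[P5] Q2=[]
t=15-16: P2@Q0 runs 1, rem=8, I/O yield, promote→Q0. Q0=[P3,P4,P1,P2] Q1=[P5] Q2=[]
t=16-19: P3@Q0 runs 3, rem=6, I/O yield, promote→Q0. Q0=[P4,P1,P2,P3] Q1=[P5] Q2=[]
t=19-21: P4@Q0 runs 2, rem=6, I/O yield, promote→Q0. Q0=[P1,P2,P3,P4] Q1=[P5] Q2=[]
t=21-24: P1@Q0 runs 3, rem=3, I/O yield, promote→Q0. Q0=[P2,P3,P4,P1] Q1=[P5] Q2=[]
t=24-25: P2@Q0 runs 1, rem=7, I/O yield, promote→Q0. Q0=[P3,P4,P1,P2] Q1=[P5] Q2=[]
t=25-28: P3@Q0 runs 3, rem=3, I/O yield, promote→Q0. Q0=[P4,P1,P2,P3] Q1=[P5] Q2=[]
t=28-30: P4@Q0 runs 2, rem=4, I/O yield, promote→Q0. Q0=[P1,P2,P3,P4] Q1=[P5] Q2=[]
t=30-33: P1@Q0 runs 3, rem=0, completes. Q0=[P2,P3,P4] Q1=[P5] Q2=[]
t=33-34: P2@Q0 runs 1, rem=6, I/O yield, promote→Q0. Q0=[P3,P4,P2] Q1=[P5] Q2=[]
t=34-37: P3@Q0 runs 3, rem=0, completes. Q0=[P4,P2] Q1=[P5] Q2=[]
t=37-39: P4@Q0 runs 2, rem=2, I/O yield, promote→Q0. Q0=[P2,P4] Q1=[P5] Q2=[]
t=39-40: P2@Q0 runs 1, rem=5, I/O yield, promote→Q0. Q0=[P4,P2] Q1=[P5] Q2=[]
t=40-42: P4@Q0 runs 2, rem=0, completes. Q0=[P2] Q1=[P5] Q2=[]
t=42-43: P2@Q0 runs 1, rem=4, I/O yield, promote→Q0. Q0=[P2] Q1=[P5] Q2=[]
t=43-44: P2@Q0 runs 1, rem=3, I/O yield, promote→Q0. Q0=[P2] Q1=[P5] Q2=[]
t=44-45: P2@Q0 runs 1, rem=2, I/O yield, promote→Q0. Q0=[P2] Q1=[P5] Q2=[]
t=45-46: P2@Q0 runs 1, rem=1, I/O yield, promote→Q0. Q0=[P2] Q1=[P5] Q2=[]
t=46-47: P2@Q0 runs 1, rem=0, completes. Q0=[] Q1=[P5] Q2=[]
t=47-51: P5@Q1 runs 4, rem=3, quantum used, demote→Q2. Q0=[] Q1=[] Q2=[P5]
t=51-54: P5@Q2 runs 3, rem=0, completes. Q0=[] Q1=[] Q2=[]

Answer: P1,P3,P4,P2,P5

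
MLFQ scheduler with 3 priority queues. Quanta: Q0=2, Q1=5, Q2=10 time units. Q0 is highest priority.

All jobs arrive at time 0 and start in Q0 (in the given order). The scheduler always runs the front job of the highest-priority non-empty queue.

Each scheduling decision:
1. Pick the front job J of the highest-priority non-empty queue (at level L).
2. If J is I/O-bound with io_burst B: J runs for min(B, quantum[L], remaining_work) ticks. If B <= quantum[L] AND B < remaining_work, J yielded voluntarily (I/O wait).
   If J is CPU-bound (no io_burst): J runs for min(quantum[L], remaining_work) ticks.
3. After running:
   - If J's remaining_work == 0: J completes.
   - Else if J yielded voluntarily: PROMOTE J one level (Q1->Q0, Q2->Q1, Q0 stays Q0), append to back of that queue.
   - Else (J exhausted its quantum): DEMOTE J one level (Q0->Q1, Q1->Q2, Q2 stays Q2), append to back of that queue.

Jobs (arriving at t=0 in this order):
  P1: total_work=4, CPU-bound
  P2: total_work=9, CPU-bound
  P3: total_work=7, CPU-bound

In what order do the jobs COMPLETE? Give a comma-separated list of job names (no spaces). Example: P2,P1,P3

Answer: P1,P3,P2

Derivation:
t=0-2: P1@Q0 runs 2, rem=2, quantum used, demote→Q1. Q0=[P2,P3] Q1=[P1] Q2=[]
t=2-4: P2@Q0 runs 2, rem=7, quantum used, demote→Q1. Q0=[P3] Q1=[P1,P2] Q2=[]
t=4-6: P3@Q0 runs 2, rem=5, quantum used, demote→Q1. Q0=[] Q1=[P1,P2,P3] Q2=[]
t=6-8: P1@Q1 runs 2, rem=0, completes. Q0=[] Q1=[P2,P3] Q2=[]
t=8-13: P2@Q1 runs 5, rem=2, quantum used, demote→Q2. Q0=[] Q1=[P3] Q2=[P2]
t=13-18: P3@Q1 runs 5, rem=0, completes. Q0=[] Q1=[] Q2=[P2]
t=18-20: P2@Q2 runs 2, rem=0, completes. Q0=[] Q1=[] Q2=[]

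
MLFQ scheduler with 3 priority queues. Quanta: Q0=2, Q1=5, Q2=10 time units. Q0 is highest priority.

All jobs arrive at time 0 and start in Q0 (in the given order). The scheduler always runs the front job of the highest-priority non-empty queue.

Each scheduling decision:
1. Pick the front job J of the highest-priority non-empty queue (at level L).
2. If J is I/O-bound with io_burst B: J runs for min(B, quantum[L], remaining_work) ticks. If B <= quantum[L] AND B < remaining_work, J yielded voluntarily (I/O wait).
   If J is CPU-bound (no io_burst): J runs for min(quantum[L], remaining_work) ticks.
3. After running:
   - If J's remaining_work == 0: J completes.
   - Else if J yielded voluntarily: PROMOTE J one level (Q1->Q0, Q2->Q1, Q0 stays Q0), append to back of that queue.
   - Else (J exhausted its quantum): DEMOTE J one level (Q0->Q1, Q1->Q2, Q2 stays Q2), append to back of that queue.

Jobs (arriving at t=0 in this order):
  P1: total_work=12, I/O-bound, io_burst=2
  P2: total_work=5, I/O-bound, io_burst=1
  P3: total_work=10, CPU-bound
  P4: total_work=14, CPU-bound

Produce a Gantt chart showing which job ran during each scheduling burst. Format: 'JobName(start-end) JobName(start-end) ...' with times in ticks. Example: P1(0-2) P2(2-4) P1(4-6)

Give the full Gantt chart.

t=0-2: P1@Q0 runs 2, rem=10, I/O yield, promote→Q0. Q0=[P2,P3,P4,P1] Q1=[] Q2=[]
t=2-3: P2@Q0 runs 1, rem=4, I/O yield, promote→Q0. Q0=[P3,P4,P1,P2] Q1=[] Q2=[]
t=3-5: P3@Q0 runs 2, rem=8, quantum used, demote→Q1. Q0=[P4,P1,P2] Q1=[P3] Q2=[]
t=5-7: P4@Q0 runs 2, rem=12, quantum used, demote→Q1. Q0=[P1,P2] Q1=[P3,P4] Q2=[]
t=7-9: P1@Q0 runs 2, rem=8, I/O yield, promote→Q0. Q0=[P2,P1] Q1=[P3,P4] Q2=[]
t=9-10: P2@Q0 runs 1, rem=3, I/O yield, promote→Q0. Q0=[P1,P2] Q1=[P3,P4] Q2=[]
t=10-12: P1@Q0 runs 2, rem=6, I/O yield, promote→Q0. Q0=[P2,P1] Q1=[P3,P4] Q2=[]
t=12-13: P2@Q0 runs 1, rem=2, I/O yield, promote→Q0. Q0=[P1,P2] Q1=[P3,P4] Q2=[]
t=13-15: P1@Q0 runs 2, rem=4, I/O yield, promote→Q0. Q0=[P2,P1] Q1=[P3,P4] Q2=[]
t=15-16: P2@Q0 runs 1, rem=1, I/O yield, promote→Q0. Q0=[P1,P2] Q1=[P3,P4] Q2=[]
t=16-18: P1@Q0 runs 2, rem=2, I/O yield, promote→Q0. Q0=[P2,P1] Q1=[P3,P4] Q2=[]
t=18-19: P2@Q0 runs 1, rem=0, completes. Q0=[P1] Q1=[P3,P4] Q2=[]
t=19-21: P1@Q0 runs 2, rem=0, completes. Q0=[] Q1=[P3,P4] Q2=[]
t=21-26: P3@Q1 runs 5, rem=3, quantum used, demote→Q2. Q0=[] Q1=[P4] Q2=[P3]
t=26-31: P4@Q1 runs 5, rem=7, quantum used, demote→Q2. Q0=[] Q1=[] Q2=[P3,P4]
t=31-34: P3@Q2 runs 3, rem=0, completes. Q0=[] Q1=[] Q2=[P4]
t=34-41: P4@Q2 runs 7, rem=0, completes. Q0=[] Q1=[] Q2=[]

Answer: P1(0-2) P2(2-3) P3(3-5) P4(5-7) P1(7-9) P2(9-10) P1(10-12) P2(12-13) P1(13-15) P2(15-16) P1(16-18) P2(18-19) P1(19-21) P3(21-26) P4(26-31) P3(31-34) P4(34-41)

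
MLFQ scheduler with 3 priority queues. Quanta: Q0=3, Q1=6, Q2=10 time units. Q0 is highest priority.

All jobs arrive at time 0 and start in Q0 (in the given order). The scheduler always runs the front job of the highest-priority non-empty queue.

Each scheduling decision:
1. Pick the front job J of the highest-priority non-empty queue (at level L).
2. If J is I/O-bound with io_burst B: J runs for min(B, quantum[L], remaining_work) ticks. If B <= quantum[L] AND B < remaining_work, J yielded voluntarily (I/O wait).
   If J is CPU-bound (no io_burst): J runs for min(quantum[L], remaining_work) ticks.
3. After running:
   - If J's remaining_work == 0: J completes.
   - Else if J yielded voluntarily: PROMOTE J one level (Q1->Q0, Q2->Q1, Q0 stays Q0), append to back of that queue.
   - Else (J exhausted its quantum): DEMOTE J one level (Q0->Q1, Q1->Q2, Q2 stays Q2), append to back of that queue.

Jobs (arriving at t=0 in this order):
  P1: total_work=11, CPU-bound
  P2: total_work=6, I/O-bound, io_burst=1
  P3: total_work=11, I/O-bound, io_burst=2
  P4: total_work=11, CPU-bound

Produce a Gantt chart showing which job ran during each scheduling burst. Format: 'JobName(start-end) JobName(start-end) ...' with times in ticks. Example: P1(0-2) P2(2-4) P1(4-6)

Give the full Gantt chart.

Answer: P1(0-3) P2(3-4) P3(4-6) P4(6-9) P2(9-10) P3(10-12) P2(12-13) P3(13-15) P2(15-16) P3(16-18) P2(18-19) P3(19-21) P2(21-22) P3(22-23) P1(23-29) P4(29-35) P1(35-37) P4(37-39)

Derivation:
t=0-3: P1@Q0 runs 3, rem=8, quantum used, demote→Q1. Q0=[P2,P3,P4] Q1=[P1] Q2=[]
t=3-4: P2@Q0 runs 1, rem=5, I/O yield, promote→Q0. Q0=[P3,P4,P2] Q1=[P1] Q2=[]
t=4-6: P3@Q0 runs 2, rem=9, I/O yield, promote→Q0. Q0=[P4,P2,P3] Q1=[P1] Q2=[]
t=6-9: P4@Q0 runs 3, rem=8, quantum used, demote→Q1. Q0=[P2,P3] Q1=[P1,P4] Q2=[]
t=9-10: P2@Q0 runs 1, rem=4, I/O yield, promote→Q0. Q0=[P3,P2] Q1=[P1,P4] Q2=[]
t=10-12: P3@Q0 runs 2, rem=7, I/O yield, promote→Q0. Q0=[P2,P3] Q1=[P1,P4] Q2=[]
t=12-13: P2@Q0 runs 1, rem=3, I/O yield, promote→Q0. Q0=[P3,P2] Q1=[P1,P4] Q2=[]
t=13-15: P3@Q0 runs 2, rem=5, I/O yield, promote→Q0. Q0=[P2,P3] Q1=[P1,P4] Q2=[]
t=15-16: P2@Q0 runs 1, rem=2, I/O yield, promote→Q0. Q0=[P3,P2] Q1=[P1,P4] Q2=[]
t=16-18: P3@Q0 runs 2, rem=3, I/O yield, promote→Q0. Q0=[P2,P3] Q1=[P1,P4] Q2=[]
t=18-19: P2@Q0 runs 1, rem=1, I/O yield, promote→Q0. Q0=[P3,P2] Q1=[P1,P4] Q2=[]
t=19-21: P3@Q0 runs 2, rem=1, I/O yield, promote→Q0. Q0=[P2,P3] Q1=[P1,P4] Q2=[]
t=21-22: P2@Q0 runs 1, rem=0, completes. Q0=[P3] Q1=[P1,P4] Q2=[]
t=22-23: P3@Q0 runs 1, rem=0, completes. Q0=[] Q1=[P1,P4] Q2=[]
t=23-29: P1@Q1 runs 6, rem=2, quantum used, demote→Q2. Q0=[] Q1=[P4] Q2=[P1]
t=29-35: P4@Q1 runs 6, rem=2, quantum used, demote→Q2. Q0=[] Q1=[] Q2=[P1,P4]
t=35-37: P1@Q2 runs 2, rem=0, completes. Q0=[] Q1=[] Q2=[P4]
t=37-39: P4@Q2 runs 2, rem=0, completes. Q0=[] Q1=[] Q2=[]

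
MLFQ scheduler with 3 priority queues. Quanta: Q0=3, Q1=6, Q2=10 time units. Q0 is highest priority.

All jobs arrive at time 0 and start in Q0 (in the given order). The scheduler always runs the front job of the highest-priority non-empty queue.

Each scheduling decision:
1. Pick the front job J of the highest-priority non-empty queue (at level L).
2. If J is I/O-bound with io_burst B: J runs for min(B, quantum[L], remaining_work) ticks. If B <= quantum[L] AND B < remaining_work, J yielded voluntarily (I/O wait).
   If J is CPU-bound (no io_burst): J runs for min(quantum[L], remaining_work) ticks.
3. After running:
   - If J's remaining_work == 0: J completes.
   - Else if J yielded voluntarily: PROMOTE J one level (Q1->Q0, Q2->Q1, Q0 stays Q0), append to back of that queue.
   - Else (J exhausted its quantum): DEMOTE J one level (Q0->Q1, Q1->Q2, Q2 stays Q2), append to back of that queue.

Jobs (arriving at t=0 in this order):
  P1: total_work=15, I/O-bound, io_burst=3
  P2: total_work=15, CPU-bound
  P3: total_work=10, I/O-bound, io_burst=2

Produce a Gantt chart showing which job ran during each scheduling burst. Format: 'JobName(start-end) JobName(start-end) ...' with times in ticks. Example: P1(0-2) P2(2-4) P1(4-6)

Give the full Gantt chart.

Answer: P1(0-3) P2(3-6) P3(6-8) P1(8-11) P3(11-13) P1(13-16) P3(16-18) P1(18-21) P3(21-23) P1(23-26) P3(26-28) P2(28-34) P2(34-40)

Derivation:
t=0-3: P1@Q0 runs 3, rem=12, I/O yield, promote→Q0. Q0=[P2,P3,P1] Q1=[] Q2=[]
t=3-6: P2@Q0 runs 3, rem=12, quantum used, demote→Q1. Q0=[P3,P1] Q1=[P2] Q2=[]
t=6-8: P3@Q0 runs 2, rem=8, I/O yield, promote→Q0. Q0=[P1,P3] Q1=[P2] Q2=[]
t=8-11: P1@Q0 runs 3, rem=9, I/O yield, promote→Q0. Q0=[P3,P1] Q1=[P2] Q2=[]
t=11-13: P3@Q0 runs 2, rem=6, I/O yield, promote→Q0. Q0=[P1,P3] Q1=[P2] Q2=[]
t=13-16: P1@Q0 runs 3, rem=6, I/O yield, promote→Q0. Q0=[P3,P1] Q1=[P2] Q2=[]
t=16-18: P3@Q0 runs 2, rem=4, I/O yield, promote→Q0. Q0=[P1,P3] Q1=[P2] Q2=[]
t=18-21: P1@Q0 runs 3, rem=3, I/O yield, promote→Q0. Q0=[P3,P1] Q1=[P2] Q2=[]
t=21-23: P3@Q0 runs 2, rem=2, I/O yield, promote→Q0. Q0=[P1,P3] Q1=[P2] Q2=[]
t=23-26: P1@Q0 runs 3, rem=0, completes. Q0=[P3] Q1=[P2] Q2=[]
t=26-28: P3@Q0 runs 2, rem=0, completes. Q0=[] Q1=[P2] Q2=[]
t=28-34: P2@Q1 runs 6, rem=6, quantum used, demote→Q2. Q0=[] Q1=[] Q2=[P2]
t=34-40: P2@Q2 runs 6, rem=0, completes. Q0=[] Q1=[] Q2=[]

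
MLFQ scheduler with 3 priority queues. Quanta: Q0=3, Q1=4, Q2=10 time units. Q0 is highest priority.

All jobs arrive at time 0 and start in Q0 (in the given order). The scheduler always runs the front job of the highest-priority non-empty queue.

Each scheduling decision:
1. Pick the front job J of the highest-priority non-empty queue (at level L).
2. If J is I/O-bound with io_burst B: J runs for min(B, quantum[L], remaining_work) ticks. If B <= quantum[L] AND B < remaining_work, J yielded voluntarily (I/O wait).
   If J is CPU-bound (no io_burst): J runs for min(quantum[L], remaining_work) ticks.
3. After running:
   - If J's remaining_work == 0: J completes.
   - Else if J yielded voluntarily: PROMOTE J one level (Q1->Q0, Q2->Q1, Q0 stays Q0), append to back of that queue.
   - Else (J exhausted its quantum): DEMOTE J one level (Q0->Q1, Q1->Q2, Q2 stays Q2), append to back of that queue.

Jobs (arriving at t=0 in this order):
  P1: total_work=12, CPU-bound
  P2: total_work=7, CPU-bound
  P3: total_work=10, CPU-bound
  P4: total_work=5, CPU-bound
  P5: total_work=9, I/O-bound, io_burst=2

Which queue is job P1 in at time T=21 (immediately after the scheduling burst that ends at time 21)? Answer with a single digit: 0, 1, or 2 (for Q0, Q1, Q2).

Answer: 1

Derivation:
t=0-3: P1@Q0 runs 3, rem=9, quantum used, demote→Q1. Q0=[P2,P3,P4,P5] Q1=[P1] Q2=[]
t=3-6: P2@Q0 runs 3, rem=4, quantum used, demote→Q1. Q0=[P3,P4,P5] Q1=[P1,P2] Q2=[]
t=6-9: P3@Q0 runs 3, rem=7, quantum used, demote→Q1. Q0=[P4,P5] Q1=[P1,P2,P3] Q2=[]
t=9-12: P4@Q0 runs 3, rem=2, quantum used, demote→Q1. Q0=[P5] Q1=[P1,P2,P3,P4] Q2=[]
t=12-14: P5@Q0 runs 2, rem=7, I/O yield, promote→Q0. Q0=[P5] Q1=[P1,P2,P3,P4] Q2=[]
t=14-16: P5@Q0 runs 2, rem=5, I/O yield, promote→Q0. Q0=[P5] Q1=[P1,P2,P3,P4] Q2=[]
t=16-18: P5@Q0 runs 2, rem=3, I/O yield, promote→Q0. Q0=[P5] Q1=[P1,P2,P3,P4] Q2=[]
t=18-20: P5@Q0 runs 2, rem=1, I/O yield, promote→Q0. Q0=[P5] Q1=[P1,P2,P3,P4] Q2=[]
t=20-21: P5@Q0 runs 1, rem=0, completes. Q0=[] Q1=[P1,P2,P3,P4] Q2=[]
t=21-25: P1@Q1 runs 4, rem=5, quantum used, demote→Q2. Q0=[] Q1=[P2,P3,P4] Q2=[P1]
t=25-29: P2@Q1 runs 4, rem=0, completes. Q0=[] Q1=[P3,P4] Q2=[P1]
t=29-33: P3@Q1 runs 4, rem=3, quantum used, demote→Q2. Q0=[] Q1=[P4] Q2=[P1,P3]
t=33-35: P4@Q1 runs 2, rem=0, completes. Q0=[] Q1=[] Q2=[P1,P3]
t=35-40: P1@Q2 runs 5, rem=0, completes. Q0=[] Q1=[] Q2=[P3]
t=40-43: P3@Q2 runs 3, rem=0, completes. Q0=[] Q1=[] Q2=[]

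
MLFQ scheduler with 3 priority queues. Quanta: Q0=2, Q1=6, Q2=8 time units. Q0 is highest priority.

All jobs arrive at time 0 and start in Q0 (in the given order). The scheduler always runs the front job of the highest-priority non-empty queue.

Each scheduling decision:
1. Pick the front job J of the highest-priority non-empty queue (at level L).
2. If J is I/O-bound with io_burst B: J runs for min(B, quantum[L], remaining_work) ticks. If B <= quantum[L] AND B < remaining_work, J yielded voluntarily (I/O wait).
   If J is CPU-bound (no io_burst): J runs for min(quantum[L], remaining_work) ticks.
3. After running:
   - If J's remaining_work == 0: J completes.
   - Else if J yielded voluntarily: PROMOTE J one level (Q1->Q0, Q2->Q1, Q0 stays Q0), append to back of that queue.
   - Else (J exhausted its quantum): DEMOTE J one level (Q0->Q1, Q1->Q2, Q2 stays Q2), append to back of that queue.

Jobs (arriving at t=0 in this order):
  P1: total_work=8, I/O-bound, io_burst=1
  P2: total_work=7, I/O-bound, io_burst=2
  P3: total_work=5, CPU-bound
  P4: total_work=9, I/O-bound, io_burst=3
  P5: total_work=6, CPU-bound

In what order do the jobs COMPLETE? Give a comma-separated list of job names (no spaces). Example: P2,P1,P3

Answer: P2,P1,P3,P5,P4

Derivation:
t=0-1: P1@Q0 runs 1, rem=7, I/O yield, promote→Q0. Q0=[P2,P3,P4,P5,P1] Q1=[] Q2=[]
t=1-3: P2@Q0 runs 2, rem=5, I/O yield, promote→Q0. Q0=[P3,P4,P5,P1,P2] Q1=[] Q2=[]
t=3-5: P3@Q0 runs 2, rem=3, quantum used, demote→Q1. Q0=[P4,P5,P1,P2] Q1=[P3] Q2=[]
t=5-7: P4@Q0 runs 2, rem=7, quantum used, demote→Q1. Q0=[P5,P1,P2] Q1=[P3,P4] Q2=[]
t=7-9: P5@Q0 runs 2, rem=4, quantum used, demote→Q1. Q0=[P1,P2] Q1=[P3,P4,P5] Q2=[]
t=9-10: P1@Q0 runs 1, rem=6, I/O yield, promote→Q0. Q0=[P2,P1] Q1=[P3,P4,P5] Q2=[]
t=10-12: P2@Q0 runs 2, rem=3, I/O yield, promote→Q0. Q0=[P1,P2] Q1=[P3,P4,P5] Q2=[]
t=12-13: P1@Q0 runs 1, rem=5, I/O yield, promote→Q0. Q0=[P2,P1] Q1=[P3,P4,P5] Q2=[]
t=13-15: P2@Q0 runs 2, rem=1, I/O yield, promote→Q0. Q0=[P1,P2] Q1=[P3,P4,P5] Q2=[]
t=15-16: P1@Q0 runs 1, rem=4, I/O yield, promote→Q0. Q0=[P2,P1] Q1=[P3,P4,P5] Q2=[]
t=16-17: P2@Q0 runs 1, rem=0, completes. Q0=[P1] Q1=[P3,P4,P5] Q2=[]
t=17-18: P1@Q0 runs 1, rem=3, I/O yield, promote→Q0. Q0=[P1] Q1=[P3,P4,P5] Q2=[]
t=18-19: P1@Q0 runs 1, rem=2, I/O yield, promote→Q0. Q0=[P1] Q1=[P3,P4,P5] Q2=[]
t=19-20: P1@Q0 runs 1, rem=1, I/O yield, promote→Q0. Q0=[P1] Q1=[P3,P4,P5] Q2=[]
t=20-21: P1@Q0 runs 1, rem=0, completes. Q0=[] Q1=[P3,P4,P5] Q2=[]
t=21-24: P3@Q1 runs 3, rem=0, completes. Q0=[] Q1=[P4,P5] Q2=[]
t=24-27: P4@Q1 runs 3, rem=4, I/O yield, promote→Q0. Q0=[P4] Q1=[P5] Q2=[]
t=27-29: P4@Q0 runs 2, rem=2, quantum used, demote→Q1. Q0=[] Q1=[P5,P4] Q2=[]
t=29-33: P5@Q1 runs 4, rem=0, completes. Q0=[] Q1=[P4] Q2=[]
t=33-35: P4@Q1 runs 2, rem=0, completes. Q0=[] Q1=[] Q2=[]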